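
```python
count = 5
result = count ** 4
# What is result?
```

Answer: 625

Derivation:
Trace (tracking result):
count = 5  # -> count = 5
result = count ** 4  # -> result = 625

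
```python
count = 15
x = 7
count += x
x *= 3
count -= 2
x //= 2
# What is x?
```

Answer: 10

Derivation:
Trace (tracking x):
count = 15  # -> count = 15
x = 7  # -> x = 7
count += x  # -> count = 22
x *= 3  # -> x = 21
count -= 2  # -> count = 20
x //= 2  # -> x = 10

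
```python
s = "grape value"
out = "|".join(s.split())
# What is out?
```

Trace (tracking out):
s = 'grape value'  # -> s = 'grape value'
out = '|'.join(s.split())  # -> out = 'grape|value'

Answer: 'grape|value'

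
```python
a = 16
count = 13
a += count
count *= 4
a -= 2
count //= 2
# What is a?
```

Answer: 27

Derivation:
Trace (tracking a):
a = 16  # -> a = 16
count = 13  # -> count = 13
a += count  # -> a = 29
count *= 4  # -> count = 52
a -= 2  # -> a = 27
count //= 2  # -> count = 26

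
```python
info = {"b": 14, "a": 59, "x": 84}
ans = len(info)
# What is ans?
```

Answer: 3

Derivation:
Trace (tracking ans):
info = {'b': 14, 'a': 59, 'x': 84}  # -> info = {'b': 14, 'a': 59, 'x': 84}
ans = len(info)  # -> ans = 3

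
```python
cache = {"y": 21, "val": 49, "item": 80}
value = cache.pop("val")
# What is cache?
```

Answer: {'y': 21, 'item': 80}

Derivation:
Trace (tracking cache):
cache = {'y': 21, 'val': 49, 'item': 80}  # -> cache = {'y': 21, 'val': 49, 'item': 80}
value = cache.pop('val')  # -> value = 49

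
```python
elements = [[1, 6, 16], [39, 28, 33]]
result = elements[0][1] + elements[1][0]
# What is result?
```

Trace (tracking result):
elements = [[1, 6, 16], [39, 28, 33]]  # -> elements = [[1, 6, 16], [39, 28, 33]]
result = elements[0][1] + elements[1][0]  # -> result = 45

Answer: 45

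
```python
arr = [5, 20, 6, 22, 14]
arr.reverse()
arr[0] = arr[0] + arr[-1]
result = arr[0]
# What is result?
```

Trace (tracking result):
arr = [5, 20, 6, 22, 14]  # -> arr = [5, 20, 6, 22, 14]
arr.reverse()  # -> arr = [14, 22, 6, 20, 5]
arr[0] = arr[0] + arr[-1]  # -> arr = [19, 22, 6, 20, 5]
result = arr[0]  # -> result = 19

Answer: 19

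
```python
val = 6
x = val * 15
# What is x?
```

Answer: 90

Derivation:
Trace (tracking x):
val = 6  # -> val = 6
x = val * 15  # -> x = 90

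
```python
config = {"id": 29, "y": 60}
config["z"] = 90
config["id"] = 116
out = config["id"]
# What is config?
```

Answer: {'id': 116, 'y': 60, 'z': 90}

Derivation:
Trace (tracking config):
config = {'id': 29, 'y': 60}  # -> config = {'id': 29, 'y': 60}
config['z'] = 90  # -> config = {'id': 29, 'y': 60, 'z': 90}
config['id'] = 116  # -> config = {'id': 116, 'y': 60, 'z': 90}
out = config['id']  # -> out = 116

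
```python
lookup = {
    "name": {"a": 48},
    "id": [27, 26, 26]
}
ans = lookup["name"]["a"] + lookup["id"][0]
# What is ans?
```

Answer: 75

Derivation:
Trace (tracking ans):
lookup = {'name': {'a': 48}, 'id': [27, 26, 26]}  # -> lookup = {'name': {'a': 48}, 'id': [27, 26, 26]}
ans = lookup['name']['a'] + lookup['id'][0]  # -> ans = 75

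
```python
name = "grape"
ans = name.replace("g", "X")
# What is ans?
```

Trace (tracking ans):
name = 'grape'  # -> name = 'grape'
ans = name.replace('g', 'X')  # -> ans = 'Xrape'

Answer: 'Xrape'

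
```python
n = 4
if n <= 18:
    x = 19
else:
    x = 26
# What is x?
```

Trace (tracking x):
n = 4  # -> n = 4
if n <= 18:  # condition is True
    x = 19  # -> x = 19

Answer: 19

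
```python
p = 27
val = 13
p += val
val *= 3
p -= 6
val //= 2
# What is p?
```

Answer: 34

Derivation:
Trace (tracking p):
p = 27  # -> p = 27
val = 13  # -> val = 13
p += val  # -> p = 40
val *= 3  # -> val = 39
p -= 6  # -> p = 34
val //= 2  # -> val = 19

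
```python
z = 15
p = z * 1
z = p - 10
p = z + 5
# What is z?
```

Answer: 5

Derivation:
Trace (tracking z):
z = 15  # -> z = 15
p = z * 1  # -> p = 15
z = p - 10  # -> z = 5
p = z + 5  # -> p = 10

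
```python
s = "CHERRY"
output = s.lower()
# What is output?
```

Answer: 'cherry'

Derivation:
Trace (tracking output):
s = 'CHERRY'  # -> s = 'CHERRY'
output = s.lower()  # -> output = 'cherry'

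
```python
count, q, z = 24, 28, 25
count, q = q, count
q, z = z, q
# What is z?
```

Answer: 24

Derivation:
Trace (tracking z):
count, q, z = (24, 28, 25)  # -> count = 24, q = 28, z = 25
count, q = (q, count)  # -> count = 28, q = 24
q, z = (z, q)  # -> q = 25, z = 24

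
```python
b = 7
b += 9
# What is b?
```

Trace (tracking b):
b = 7  # -> b = 7
b += 9  # -> b = 16

Answer: 16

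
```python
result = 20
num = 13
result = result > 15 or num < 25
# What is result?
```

Answer: True

Derivation:
Trace (tracking result):
result = 20  # -> result = 20
num = 13  # -> num = 13
result = result > 15 or num < 25  # -> result = True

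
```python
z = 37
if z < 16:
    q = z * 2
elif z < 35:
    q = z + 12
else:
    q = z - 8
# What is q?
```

Answer: 29

Derivation:
Trace (tracking q):
z = 37  # -> z = 37
if z < 16:  # condition is False
elif z < 35:  # condition is False
else:
    q = z - 8  # -> q = 29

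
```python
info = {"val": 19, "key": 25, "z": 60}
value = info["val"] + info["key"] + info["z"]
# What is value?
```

Answer: 104

Derivation:
Trace (tracking value):
info = {'val': 19, 'key': 25, 'z': 60}  # -> info = {'val': 19, 'key': 25, 'z': 60}
value = info['val'] + info['key'] + info['z']  # -> value = 104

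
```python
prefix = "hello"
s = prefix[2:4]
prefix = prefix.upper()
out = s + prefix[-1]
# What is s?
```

Answer: 'll'

Derivation:
Trace (tracking s):
prefix = 'hello'  # -> prefix = 'hello'
s = prefix[2:4]  # -> s = 'll'
prefix = prefix.upper()  # -> prefix = 'HELLO'
out = s + prefix[-1]  # -> out = 'llO'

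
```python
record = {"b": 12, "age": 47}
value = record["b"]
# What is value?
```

Answer: 12

Derivation:
Trace (tracking value):
record = {'b': 12, 'age': 47}  # -> record = {'b': 12, 'age': 47}
value = record['b']  # -> value = 12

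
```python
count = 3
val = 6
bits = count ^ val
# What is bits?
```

Trace (tracking bits):
count = 3  # -> count = 3
val = 6  # -> val = 6
bits = count ^ val  # -> bits = 5

Answer: 5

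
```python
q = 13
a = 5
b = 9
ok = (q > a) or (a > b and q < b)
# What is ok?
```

Answer: True

Derivation:
Trace (tracking ok):
q = 13  # -> q = 13
a = 5  # -> a = 5
b = 9  # -> b = 9
ok = q > a or (a > b and q < b)  # -> ok = True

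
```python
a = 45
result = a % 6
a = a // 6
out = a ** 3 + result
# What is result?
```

Trace (tracking result):
a = 45  # -> a = 45
result = a % 6  # -> result = 3
a = a // 6  # -> a = 7
out = a ** 3 + result  # -> out = 346

Answer: 3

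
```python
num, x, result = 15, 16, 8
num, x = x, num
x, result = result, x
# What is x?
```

Answer: 8

Derivation:
Trace (tracking x):
num, x, result = (15, 16, 8)  # -> num = 15, x = 16, result = 8
num, x = (x, num)  # -> num = 16, x = 15
x, result = (result, x)  # -> x = 8, result = 15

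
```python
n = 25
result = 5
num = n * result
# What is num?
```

Answer: 125

Derivation:
Trace (tracking num):
n = 25  # -> n = 25
result = 5  # -> result = 5
num = n * result  # -> num = 125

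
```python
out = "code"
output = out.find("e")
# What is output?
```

Answer: 3

Derivation:
Trace (tracking output):
out = 'code'  # -> out = 'code'
output = out.find('e')  # -> output = 3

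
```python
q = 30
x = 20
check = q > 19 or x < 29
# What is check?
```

Answer: True

Derivation:
Trace (tracking check):
q = 30  # -> q = 30
x = 20  # -> x = 20
check = q > 19 or x < 29  # -> check = True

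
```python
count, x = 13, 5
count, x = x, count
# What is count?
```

Trace (tracking count):
count, x = (13, 5)  # -> count = 13, x = 5
count, x = (x, count)  # -> count = 5, x = 13

Answer: 5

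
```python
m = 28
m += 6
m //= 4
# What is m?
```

Trace (tracking m):
m = 28  # -> m = 28
m += 6  # -> m = 34
m //= 4  # -> m = 8

Answer: 8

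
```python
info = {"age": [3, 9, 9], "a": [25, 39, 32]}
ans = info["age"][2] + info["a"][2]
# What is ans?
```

Trace (tracking ans):
info = {'age': [3, 9, 9], 'a': [25, 39, 32]}  # -> info = {'age': [3, 9, 9], 'a': [25, 39, 32]}
ans = info['age'][2] + info['a'][2]  # -> ans = 41

Answer: 41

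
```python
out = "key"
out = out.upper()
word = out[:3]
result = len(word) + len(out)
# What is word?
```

Answer: 'KEY'

Derivation:
Trace (tracking word):
out = 'key'  # -> out = 'key'
out = out.upper()  # -> out = 'KEY'
word = out[:3]  # -> word = 'KEY'
result = len(word) + len(out)  # -> result = 6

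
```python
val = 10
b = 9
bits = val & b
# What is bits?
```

Trace (tracking bits):
val = 10  # -> val = 10
b = 9  # -> b = 9
bits = val & b  # -> bits = 8

Answer: 8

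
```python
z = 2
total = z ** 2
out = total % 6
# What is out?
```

Answer: 4

Derivation:
Trace (tracking out):
z = 2  # -> z = 2
total = z ** 2  # -> total = 4
out = total % 6  # -> out = 4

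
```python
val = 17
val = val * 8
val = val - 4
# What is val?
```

Answer: 132

Derivation:
Trace (tracking val):
val = 17  # -> val = 17
val = val * 8  # -> val = 136
val = val - 4  # -> val = 132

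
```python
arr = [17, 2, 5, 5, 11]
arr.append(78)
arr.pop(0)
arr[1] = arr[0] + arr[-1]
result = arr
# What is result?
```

Trace (tracking result):
arr = [17, 2, 5, 5, 11]  # -> arr = [17, 2, 5, 5, 11]
arr.append(78)  # -> arr = [17, 2, 5, 5, 11, 78]
arr.pop(0)  # -> arr = [2, 5, 5, 11, 78]
arr[1] = arr[0] + arr[-1]  # -> arr = [2, 80, 5, 11, 78]
result = arr  # -> result = [2, 80, 5, 11, 78]

Answer: [2, 80, 5, 11, 78]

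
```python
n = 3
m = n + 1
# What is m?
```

Answer: 4

Derivation:
Trace (tracking m):
n = 3  # -> n = 3
m = n + 1  # -> m = 4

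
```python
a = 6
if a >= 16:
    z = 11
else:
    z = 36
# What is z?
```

Trace (tracking z):
a = 6  # -> a = 6
if a >= 16:  # condition is False
else:
    z = 36  # -> z = 36

Answer: 36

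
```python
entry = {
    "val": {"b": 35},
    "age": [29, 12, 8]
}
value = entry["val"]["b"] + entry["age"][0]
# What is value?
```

Answer: 64

Derivation:
Trace (tracking value):
entry = {'val': {'b': 35}, 'age': [29, 12, 8]}  # -> entry = {'val': {'b': 35}, 'age': [29, 12, 8]}
value = entry['val']['b'] + entry['age'][0]  # -> value = 64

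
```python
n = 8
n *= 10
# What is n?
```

Answer: 80

Derivation:
Trace (tracking n):
n = 8  # -> n = 8
n *= 10  # -> n = 80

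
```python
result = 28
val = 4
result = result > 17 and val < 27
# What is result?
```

Answer: True

Derivation:
Trace (tracking result):
result = 28  # -> result = 28
val = 4  # -> val = 4
result = result > 17 and val < 27  # -> result = True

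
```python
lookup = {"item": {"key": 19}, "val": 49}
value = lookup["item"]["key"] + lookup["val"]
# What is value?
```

Trace (tracking value):
lookup = {'item': {'key': 19}, 'val': 49}  # -> lookup = {'item': {'key': 19}, 'val': 49}
value = lookup['item']['key'] + lookup['val']  # -> value = 68

Answer: 68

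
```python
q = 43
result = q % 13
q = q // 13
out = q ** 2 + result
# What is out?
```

Trace (tracking out):
q = 43  # -> q = 43
result = q % 13  # -> result = 4
q = q // 13  # -> q = 3
out = q ** 2 + result  # -> out = 13

Answer: 13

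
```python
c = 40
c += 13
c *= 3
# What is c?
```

Trace (tracking c):
c = 40  # -> c = 40
c += 13  # -> c = 53
c *= 3  # -> c = 159

Answer: 159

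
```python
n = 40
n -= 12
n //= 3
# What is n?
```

Trace (tracking n):
n = 40  # -> n = 40
n -= 12  # -> n = 28
n //= 3  # -> n = 9

Answer: 9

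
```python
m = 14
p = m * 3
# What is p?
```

Trace (tracking p):
m = 14  # -> m = 14
p = m * 3  # -> p = 42

Answer: 42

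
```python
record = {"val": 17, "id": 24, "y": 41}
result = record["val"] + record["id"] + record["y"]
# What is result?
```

Trace (tracking result):
record = {'val': 17, 'id': 24, 'y': 41}  # -> record = {'val': 17, 'id': 24, 'y': 41}
result = record['val'] + record['id'] + record['y']  # -> result = 82

Answer: 82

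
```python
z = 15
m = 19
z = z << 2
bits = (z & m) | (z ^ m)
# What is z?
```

Trace (tracking z):
z = 15  # -> z = 15
m = 19  # -> m = 19
z = z << 2  # -> z = 60
bits = z & m | z ^ m  # -> bits = 63

Answer: 60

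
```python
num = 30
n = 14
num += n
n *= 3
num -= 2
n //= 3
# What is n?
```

Answer: 14

Derivation:
Trace (tracking n):
num = 30  # -> num = 30
n = 14  # -> n = 14
num += n  # -> num = 44
n *= 3  # -> n = 42
num -= 2  # -> num = 42
n //= 3  # -> n = 14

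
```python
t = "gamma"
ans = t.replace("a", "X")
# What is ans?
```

Answer: 'gXmmX'

Derivation:
Trace (tracking ans):
t = 'gamma'  # -> t = 'gamma'
ans = t.replace('a', 'X')  # -> ans = 'gXmmX'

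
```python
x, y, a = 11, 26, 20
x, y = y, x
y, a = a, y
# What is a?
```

Trace (tracking a):
x, y, a = (11, 26, 20)  # -> x = 11, y = 26, a = 20
x, y = (y, x)  # -> x = 26, y = 11
y, a = (a, y)  # -> y = 20, a = 11

Answer: 11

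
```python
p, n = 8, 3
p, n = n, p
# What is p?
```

Answer: 3

Derivation:
Trace (tracking p):
p, n = (8, 3)  # -> p = 8, n = 3
p, n = (n, p)  # -> p = 3, n = 8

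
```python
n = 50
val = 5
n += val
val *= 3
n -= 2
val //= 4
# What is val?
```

Trace (tracking val):
n = 50  # -> n = 50
val = 5  # -> val = 5
n += val  # -> n = 55
val *= 3  # -> val = 15
n -= 2  # -> n = 53
val //= 4  # -> val = 3

Answer: 3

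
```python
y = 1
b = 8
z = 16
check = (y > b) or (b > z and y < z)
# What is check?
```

Answer: False

Derivation:
Trace (tracking check):
y = 1  # -> y = 1
b = 8  # -> b = 8
z = 16  # -> z = 16
check = y > b or (b > z and y < z)  # -> check = False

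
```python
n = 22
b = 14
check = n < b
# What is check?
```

Answer: False

Derivation:
Trace (tracking check):
n = 22  # -> n = 22
b = 14  # -> b = 14
check = n < b  # -> check = False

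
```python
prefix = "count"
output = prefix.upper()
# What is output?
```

Answer: 'COUNT'

Derivation:
Trace (tracking output):
prefix = 'count'  # -> prefix = 'count'
output = prefix.upper()  # -> output = 'COUNT'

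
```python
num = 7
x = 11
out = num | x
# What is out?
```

Trace (tracking out):
num = 7  # -> num = 7
x = 11  # -> x = 11
out = num | x  # -> out = 15

Answer: 15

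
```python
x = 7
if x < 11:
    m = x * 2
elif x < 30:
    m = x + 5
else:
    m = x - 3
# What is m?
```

Trace (tracking m):
x = 7  # -> x = 7
if x < 11:  # condition is True
    m = x * 2  # -> m = 14

Answer: 14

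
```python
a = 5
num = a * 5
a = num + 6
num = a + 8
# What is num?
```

Trace (tracking num):
a = 5  # -> a = 5
num = a * 5  # -> num = 25
a = num + 6  # -> a = 31
num = a + 8  # -> num = 39

Answer: 39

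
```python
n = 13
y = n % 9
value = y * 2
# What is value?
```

Trace (tracking value):
n = 13  # -> n = 13
y = n % 9  # -> y = 4
value = y * 2  # -> value = 8

Answer: 8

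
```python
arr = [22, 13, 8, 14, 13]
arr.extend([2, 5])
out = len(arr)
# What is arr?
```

Trace (tracking arr):
arr = [22, 13, 8, 14, 13]  # -> arr = [22, 13, 8, 14, 13]
arr.extend([2, 5])  # -> arr = [22, 13, 8, 14, 13, 2, 5]
out = len(arr)  # -> out = 7

Answer: [22, 13, 8, 14, 13, 2, 5]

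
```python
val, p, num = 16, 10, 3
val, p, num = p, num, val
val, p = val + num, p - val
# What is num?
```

Trace (tracking num):
val, p, num = (16, 10, 3)  # -> val = 16, p = 10, num = 3
val, p, num = (p, num, val)  # -> val = 10, p = 3, num = 16
val, p = (val + num, p - val)  # -> val = 26, p = -7

Answer: 16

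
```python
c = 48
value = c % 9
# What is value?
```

Trace (tracking value):
c = 48  # -> c = 48
value = c % 9  # -> value = 3

Answer: 3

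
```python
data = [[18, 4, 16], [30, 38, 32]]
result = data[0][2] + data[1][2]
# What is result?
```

Answer: 48

Derivation:
Trace (tracking result):
data = [[18, 4, 16], [30, 38, 32]]  # -> data = [[18, 4, 16], [30, 38, 32]]
result = data[0][2] + data[1][2]  # -> result = 48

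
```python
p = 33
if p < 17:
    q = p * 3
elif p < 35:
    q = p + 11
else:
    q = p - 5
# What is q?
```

Answer: 44

Derivation:
Trace (tracking q):
p = 33  # -> p = 33
if p < 17:  # condition is False
elif p < 35:  # condition is True
    q = p + 11  # -> q = 44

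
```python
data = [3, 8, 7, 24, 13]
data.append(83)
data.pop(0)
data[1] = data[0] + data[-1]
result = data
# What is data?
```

Trace (tracking data):
data = [3, 8, 7, 24, 13]  # -> data = [3, 8, 7, 24, 13]
data.append(83)  # -> data = [3, 8, 7, 24, 13, 83]
data.pop(0)  # -> data = [8, 7, 24, 13, 83]
data[1] = data[0] + data[-1]  # -> data = [8, 91, 24, 13, 83]
result = data  # -> result = [8, 91, 24, 13, 83]

Answer: [8, 91, 24, 13, 83]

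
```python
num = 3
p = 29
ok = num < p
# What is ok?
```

Answer: True

Derivation:
Trace (tracking ok):
num = 3  # -> num = 3
p = 29  # -> p = 29
ok = num < p  # -> ok = True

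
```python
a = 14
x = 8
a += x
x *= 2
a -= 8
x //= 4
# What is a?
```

Answer: 14

Derivation:
Trace (tracking a):
a = 14  # -> a = 14
x = 8  # -> x = 8
a += x  # -> a = 22
x *= 2  # -> x = 16
a -= 8  # -> a = 14
x //= 4  # -> x = 4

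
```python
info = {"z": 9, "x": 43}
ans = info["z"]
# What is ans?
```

Answer: 9

Derivation:
Trace (tracking ans):
info = {'z': 9, 'x': 43}  # -> info = {'z': 9, 'x': 43}
ans = info['z']  # -> ans = 9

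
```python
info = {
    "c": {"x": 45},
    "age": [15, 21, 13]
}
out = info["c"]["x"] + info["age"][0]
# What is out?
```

Trace (tracking out):
info = {'c': {'x': 45}, 'age': [15, 21, 13]}  # -> info = {'c': {'x': 45}, 'age': [15, 21, 13]}
out = info['c']['x'] + info['age'][0]  # -> out = 60

Answer: 60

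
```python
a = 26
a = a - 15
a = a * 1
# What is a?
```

Answer: 11

Derivation:
Trace (tracking a):
a = 26  # -> a = 26
a = a - 15  # -> a = 11
a = a * 1  # -> a = 11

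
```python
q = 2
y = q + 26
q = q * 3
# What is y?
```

Trace (tracking y):
q = 2  # -> q = 2
y = q + 26  # -> y = 28
q = q * 3  # -> q = 6

Answer: 28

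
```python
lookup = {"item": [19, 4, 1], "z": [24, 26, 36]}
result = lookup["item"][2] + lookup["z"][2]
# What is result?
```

Trace (tracking result):
lookup = {'item': [19, 4, 1], 'z': [24, 26, 36]}  # -> lookup = {'item': [19, 4, 1], 'z': [24, 26, 36]}
result = lookup['item'][2] + lookup['z'][2]  # -> result = 37

Answer: 37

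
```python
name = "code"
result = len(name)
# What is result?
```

Trace (tracking result):
name = 'code'  # -> name = 'code'
result = len(name)  # -> result = 4

Answer: 4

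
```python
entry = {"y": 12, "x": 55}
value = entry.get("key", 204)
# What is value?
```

Trace (tracking value):
entry = {'y': 12, 'x': 55}  # -> entry = {'y': 12, 'x': 55}
value = entry.get('key', 204)  # -> value = 204

Answer: 204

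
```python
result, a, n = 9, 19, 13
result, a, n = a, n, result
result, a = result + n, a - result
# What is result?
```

Trace (tracking result):
result, a, n = (9, 19, 13)  # -> result = 9, a = 19, n = 13
result, a, n = (a, n, result)  # -> result = 19, a = 13, n = 9
result, a = (result + n, a - result)  # -> result = 28, a = -6

Answer: 28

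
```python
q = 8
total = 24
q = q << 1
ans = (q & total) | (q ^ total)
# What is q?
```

Trace (tracking q):
q = 8  # -> q = 8
total = 24  # -> total = 24
q = q << 1  # -> q = 16
ans = q & total | q ^ total  # -> ans = 24

Answer: 16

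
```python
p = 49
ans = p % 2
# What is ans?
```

Trace (tracking ans):
p = 49  # -> p = 49
ans = p % 2  # -> ans = 1

Answer: 1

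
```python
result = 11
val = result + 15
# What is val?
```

Trace (tracking val):
result = 11  # -> result = 11
val = result + 15  # -> val = 26

Answer: 26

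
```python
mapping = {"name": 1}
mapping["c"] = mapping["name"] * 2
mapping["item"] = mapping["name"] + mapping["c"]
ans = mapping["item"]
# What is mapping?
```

Answer: {'name': 1, 'c': 2, 'item': 3}

Derivation:
Trace (tracking mapping):
mapping = {'name': 1}  # -> mapping = {'name': 1}
mapping['c'] = mapping['name'] * 2  # -> mapping = {'name': 1, 'c': 2}
mapping['item'] = mapping['name'] + mapping['c']  # -> mapping = {'name': 1, 'c': 2, 'item': 3}
ans = mapping['item']  # -> ans = 3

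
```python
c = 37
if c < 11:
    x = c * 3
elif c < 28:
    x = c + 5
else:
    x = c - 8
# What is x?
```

Answer: 29

Derivation:
Trace (tracking x):
c = 37  # -> c = 37
if c < 11:  # condition is False
elif c < 28:  # condition is False
else:
    x = c - 8  # -> x = 29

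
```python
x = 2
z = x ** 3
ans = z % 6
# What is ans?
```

Trace (tracking ans):
x = 2  # -> x = 2
z = x ** 3  # -> z = 8
ans = z % 6  # -> ans = 2

Answer: 2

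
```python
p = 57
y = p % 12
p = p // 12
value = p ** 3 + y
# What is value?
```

Answer: 73

Derivation:
Trace (tracking value):
p = 57  # -> p = 57
y = p % 12  # -> y = 9
p = p // 12  # -> p = 4
value = p ** 3 + y  # -> value = 73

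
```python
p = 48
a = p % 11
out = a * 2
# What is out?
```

Trace (tracking out):
p = 48  # -> p = 48
a = p % 11  # -> a = 4
out = a * 2  # -> out = 8

Answer: 8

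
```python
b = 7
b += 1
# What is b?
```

Trace (tracking b):
b = 7  # -> b = 7
b += 1  # -> b = 8

Answer: 8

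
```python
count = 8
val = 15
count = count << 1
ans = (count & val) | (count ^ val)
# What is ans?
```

Answer: 31

Derivation:
Trace (tracking ans):
count = 8  # -> count = 8
val = 15  # -> val = 15
count = count << 1  # -> count = 16
ans = count & val | count ^ val  # -> ans = 31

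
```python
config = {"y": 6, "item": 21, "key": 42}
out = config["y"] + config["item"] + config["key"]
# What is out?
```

Answer: 69

Derivation:
Trace (tracking out):
config = {'y': 6, 'item': 21, 'key': 42}  # -> config = {'y': 6, 'item': 21, 'key': 42}
out = config['y'] + config['item'] + config['key']  # -> out = 69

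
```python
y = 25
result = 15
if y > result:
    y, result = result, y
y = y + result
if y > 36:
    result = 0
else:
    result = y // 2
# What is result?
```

Answer: 0

Derivation:
Trace (tracking result):
y = 25  # -> y = 25
result = 15  # -> result = 15
if y > result:  # condition is True
    y, result = (result, y)  # -> y = 15, result = 25
y = y + result  # -> y = 40
if y > 36:  # condition is True
    result = 0  # -> result = 0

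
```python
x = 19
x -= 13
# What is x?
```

Answer: 6

Derivation:
Trace (tracking x):
x = 19  # -> x = 19
x -= 13  # -> x = 6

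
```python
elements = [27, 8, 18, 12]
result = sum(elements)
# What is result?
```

Trace (tracking result):
elements = [27, 8, 18, 12]  # -> elements = [27, 8, 18, 12]
result = sum(elements)  # -> result = 65

Answer: 65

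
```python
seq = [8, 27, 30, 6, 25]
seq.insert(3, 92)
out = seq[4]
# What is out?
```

Answer: 6

Derivation:
Trace (tracking out):
seq = [8, 27, 30, 6, 25]  # -> seq = [8, 27, 30, 6, 25]
seq.insert(3, 92)  # -> seq = [8, 27, 30, 92, 6, 25]
out = seq[4]  # -> out = 6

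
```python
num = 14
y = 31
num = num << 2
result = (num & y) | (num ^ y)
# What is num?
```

Trace (tracking num):
num = 14  # -> num = 14
y = 31  # -> y = 31
num = num << 2  # -> num = 56
result = num & y | num ^ y  # -> result = 63

Answer: 56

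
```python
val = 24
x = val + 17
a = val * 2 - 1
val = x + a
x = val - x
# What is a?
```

Trace (tracking a):
val = 24  # -> val = 24
x = val + 17  # -> x = 41
a = val * 2 - 1  # -> a = 47
val = x + a  # -> val = 88
x = val - x  # -> x = 47

Answer: 47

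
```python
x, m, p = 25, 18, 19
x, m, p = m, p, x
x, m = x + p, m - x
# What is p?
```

Trace (tracking p):
x, m, p = (25, 18, 19)  # -> x = 25, m = 18, p = 19
x, m, p = (m, p, x)  # -> x = 18, m = 19, p = 25
x, m = (x + p, m - x)  # -> x = 43, m = 1

Answer: 25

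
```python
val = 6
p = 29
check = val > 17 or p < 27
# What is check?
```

Answer: False

Derivation:
Trace (tracking check):
val = 6  # -> val = 6
p = 29  # -> p = 29
check = val > 17 or p < 27  # -> check = False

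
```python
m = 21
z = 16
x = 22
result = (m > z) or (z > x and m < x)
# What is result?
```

Trace (tracking result):
m = 21  # -> m = 21
z = 16  # -> z = 16
x = 22  # -> x = 22
result = m > z or (z > x and m < x)  # -> result = True

Answer: True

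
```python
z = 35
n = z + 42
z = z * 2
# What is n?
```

Answer: 77

Derivation:
Trace (tracking n):
z = 35  # -> z = 35
n = z + 42  # -> n = 77
z = z * 2  # -> z = 70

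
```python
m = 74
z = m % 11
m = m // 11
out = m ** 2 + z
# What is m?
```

Trace (tracking m):
m = 74  # -> m = 74
z = m % 11  # -> z = 8
m = m // 11  # -> m = 6
out = m ** 2 + z  # -> out = 44

Answer: 6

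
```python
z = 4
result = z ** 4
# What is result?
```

Answer: 256

Derivation:
Trace (tracking result):
z = 4  # -> z = 4
result = z ** 4  # -> result = 256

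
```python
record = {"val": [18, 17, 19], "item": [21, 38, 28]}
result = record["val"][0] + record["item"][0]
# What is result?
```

Trace (tracking result):
record = {'val': [18, 17, 19], 'item': [21, 38, 28]}  # -> record = {'val': [18, 17, 19], 'item': [21, 38, 28]}
result = record['val'][0] + record['item'][0]  # -> result = 39

Answer: 39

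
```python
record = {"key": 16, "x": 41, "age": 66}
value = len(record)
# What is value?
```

Trace (tracking value):
record = {'key': 16, 'x': 41, 'age': 66}  # -> record = {'key': 16, 'x': 41, 'age': 66}
value = len(record)  # -> value = 3

Answer: 3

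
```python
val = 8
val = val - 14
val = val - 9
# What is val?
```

Answer: -15

Derivation:
Trace (tracking val):
val = 8  # -> val = 8
val = val - 14  # -> val = -6
val = val - 9  # -> val = -15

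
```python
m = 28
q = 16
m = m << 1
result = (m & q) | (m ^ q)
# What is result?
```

Answer: 56

Derivation:
Trace (tracking result):
m = 28  # -> m = 28
q = 16  # -> q = 16
m = m << 1  # -> m = 56
result = m & q | m ^ q  # -> result = 56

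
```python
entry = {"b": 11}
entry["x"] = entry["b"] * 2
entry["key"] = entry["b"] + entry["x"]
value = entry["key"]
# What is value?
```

Trace (tracking value):
entry = {'b': 11}  # -> entry = {'b': 11}
entry['x'] = entry['b'] * 2  # -> entry = {'b': 11, 'x': 22}
entry['key'] = entry['b'] + entry['x']  # -> entry = {'b': 11, 'x': 22, 'key': 33}
value = entry['key']  # -> value = 33

Answer: 33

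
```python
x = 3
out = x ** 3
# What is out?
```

Answer: 27

Derivation:
Trace (tracking out):
x = 3  # -> x = 3
out = x ** 3  # -> out = 27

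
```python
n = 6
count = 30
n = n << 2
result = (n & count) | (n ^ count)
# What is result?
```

Trace (tracking result):
n = 6  # -> n = 6
count = 30  # -> count = 30
n = n << 2  # -> n = 24
result = n & count | n ^ count  # -> result = 30

Answer: 30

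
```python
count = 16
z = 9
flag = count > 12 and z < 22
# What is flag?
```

Answer: True

Derivation:
Trace (tracking flag):
count = 16  # -> count = 16
z = 9  # -> z = 9
flag = count > 12 and z < 22  # -> flag = True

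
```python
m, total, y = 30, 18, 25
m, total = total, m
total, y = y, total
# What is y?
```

Answer: 30

Derivation:
Trace (tracking y):
m, total, y = (30, 18, 25)  # -> m = 30, total = 18, y = 25
m, total = (total, m)  # -> m = 18, total = 30
total, y = (y, total)  # -> total = 25, y = 30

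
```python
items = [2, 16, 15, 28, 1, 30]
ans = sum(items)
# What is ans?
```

Answer: 92

Derivation:
Trace (tracking ans):
items = [2, 16, 15, 28, 1, 30]  # -> items = [2, 16, 15, 28, 1, 30]
ans = sum(items)  # -> ans = 92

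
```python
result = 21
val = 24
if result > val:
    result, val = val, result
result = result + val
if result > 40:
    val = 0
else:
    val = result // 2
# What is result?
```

Trace (tracking result):
result = 21  # -> result = 21
val = 24  # -> val = 24
if result > val:  # condition is False
result = result + val  # -> result = 45
if result > 40:  # condition is True
    val = 0  # -> val = 0

Answer: 45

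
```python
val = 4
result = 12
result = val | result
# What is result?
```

Answer: 12

Derivation:
Trace (tracking result):
val = 4  # -> val = 4
result = 12  # -> result = 12
result = val | result  # -> result = 12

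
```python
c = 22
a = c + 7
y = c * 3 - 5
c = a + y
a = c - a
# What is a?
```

Trace (tracking a):
c = 22  # -> c = 22
a = c + 7  # -> a = 29
y = c * 3 - 5  # -> y = 61
c = a + y  # -> c = 90
a = c - a  # -> a = 61

Answer: 61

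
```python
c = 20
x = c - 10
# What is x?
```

Trace (tracking x):
c = 20  # -> c = 20
x = c - 10  # -> x = 10

Answer: 10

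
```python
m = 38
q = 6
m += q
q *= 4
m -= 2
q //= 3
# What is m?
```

Trace (tracking m):
m = 38  # -> m = 38
q = 6  # -> q = 6
m += q  # -> m = 44
q *= 4  # -> q = 24
m -= 2  # -> m = 42
q //= 3  # -> q = 8

Answer: 42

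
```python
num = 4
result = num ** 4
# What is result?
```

Answer: 256

Derivation:
Trace (tracking result):
num = 4  # -> num = 4
result = num ** 4  # -> result = 256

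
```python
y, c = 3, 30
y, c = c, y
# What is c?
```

Answer: 3

Derivation:
Trace (tracking c):
y, c = (3, 30)  # -> y = 3, c = 30
y, c = (c, y)  # -> y = 30, c = 3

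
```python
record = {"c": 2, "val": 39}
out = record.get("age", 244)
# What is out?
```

Trace (tracking out):
record = {'c': 2, 'val': 39}  # -> record = {'c': 2, 'val': 39}
out = record.get('age', 244)  # -> out = 244

Answer: 244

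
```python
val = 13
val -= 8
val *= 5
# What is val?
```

Trace (tracking val):
val = 13  # -> val = 13
val -= 8  # -> val = 5
val *= 5  # -> val = 25

Answer: 25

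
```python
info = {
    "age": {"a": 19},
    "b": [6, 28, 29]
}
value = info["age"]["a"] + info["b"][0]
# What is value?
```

Answer: 25

Derivation:
Trace (tracking value):
info = {'age': {'a': 19}, 'b': [6, 28, 29]}  # -> info = {'age': {'a': 19}, 'b': [6, 28, 29]}
value = info['age']['a'] + info['b'][0]  # -> value = 25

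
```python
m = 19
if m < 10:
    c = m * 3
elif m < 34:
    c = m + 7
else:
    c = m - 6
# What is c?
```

Trace (tracking c):
m = 19  # -> m = 19
if m < 10:  # condition is False
elif m < 34:  # condition is True
    c = m + 7  # -> c = 26

Answer: 26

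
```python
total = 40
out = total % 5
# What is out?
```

Trace (tracking out):
total = 40  # -> total = 40
out = total % 5  # -> out = 0

Answer: 0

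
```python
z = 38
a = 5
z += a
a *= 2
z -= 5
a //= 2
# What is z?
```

Trace (tracking z):
z = 38  # -> z = 38
a = 5  # -> a = 5
z += a  # -> z = 43
a *= 2  # -> a = 10
z -= 5  # -> z = 38
a //= 2  # -> a = 5

Answer: 38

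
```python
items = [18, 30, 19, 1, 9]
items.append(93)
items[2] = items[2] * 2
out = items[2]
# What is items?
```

Trace (tracking items):
items = [18, 30, 19, 1, 9]  # -> items = [18, 30, 19, 1, 9]
items.append(93)  # -> items = [18, 30, 19, 1, 9, 93]
items[2] = items[2] * 2  # -> items = [18, 30, 38, 1, 9, 93]
out = items[2]  # -> out = 38

Answer: [18, 30, 38, 1, 9, 93]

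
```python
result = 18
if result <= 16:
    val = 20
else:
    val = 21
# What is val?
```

Trace (tracking val):
result = 18  # -> result = 18
if result <= 16:  # condition is False
else:
    val = 21  # -> val = 21

Answer: 21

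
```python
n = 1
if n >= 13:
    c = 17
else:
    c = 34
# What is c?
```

Answer: 34

Derivation:
Trace (tracking c):
n = 1  # -> n = 1
if n >= 13:  # condition is False
else:
    c = 34  # -> c = 34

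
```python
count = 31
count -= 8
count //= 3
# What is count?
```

Trace (tracking count):
count = 31  # -> count = 31
count -= 8  # -> count = 23
count //= 3  # -> count = 7

Answer: 7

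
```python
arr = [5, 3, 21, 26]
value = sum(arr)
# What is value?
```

Trace (tracking value):
arr = [5, 3, 21, 26]  # -> arr = [5, 3, 21, 26]
value = sum(arr)  # -> value = 55

Answer: 55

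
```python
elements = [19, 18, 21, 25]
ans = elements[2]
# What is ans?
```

Answer: 21

Derivation:
Trace (tracking ans):
elements = [19, 18, 21, 25]  # -> elements = [19, 18, 21, 25]
ans = elements[2]  # -> ans = 21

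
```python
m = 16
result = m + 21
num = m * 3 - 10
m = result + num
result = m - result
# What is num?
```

Trace (tracking num):
m = 16  # -> m = 16
result = m + 21  # -> result = 37
num = m * 3 - 10  # -> num = 38
m = result + num  # -> m = 75
result = m - result  # -> result = 38

Answer: 38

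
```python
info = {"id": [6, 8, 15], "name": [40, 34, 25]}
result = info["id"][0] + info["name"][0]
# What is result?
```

Answer: 46

Derivation:
Trace (tracking result):
info = {'id': [6, 8, 15], 'name': [40, 34, 25]}  # -> info = {'id': [6, 8, 15], 'name': [40, 34, 25]}
result = info['id'][0] + info['name'][0]  # -> result = 46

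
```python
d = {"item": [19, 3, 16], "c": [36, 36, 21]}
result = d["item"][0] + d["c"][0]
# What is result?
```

Answer: 55

Derivation:
Trace (tracking result):
d = {'item': [19, 3, 16], 'c': [36, 36, 21]}  # -> d = {'item': [19, 3, 16], 'c': [36, 36, 21]}
result = d['item'][0] + d['c'][0]  # -> result = 55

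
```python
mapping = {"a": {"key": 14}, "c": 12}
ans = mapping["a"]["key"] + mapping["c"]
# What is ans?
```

Answer: 26

Derivation:
Trace (tracking ans):
mapping = {'a': {'key': 14}, 'c': 12}  # -> mapping = {'a': {'key': 14}, 'c': 12}
ans = mapping['a']['key'] + mapping['c']  # -> ans = 26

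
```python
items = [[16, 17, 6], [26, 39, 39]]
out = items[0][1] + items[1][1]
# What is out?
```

Answer: 56

Derivation:
Trace (tracking out):
items = [[16, 17, 6], [26, 39, 39]]  # -> items = [[16, 17, 6], [26, 39, 39]]
out = items[0][1] + items[1][1]  # -> out = 56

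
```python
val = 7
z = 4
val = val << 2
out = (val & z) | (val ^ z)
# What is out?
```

Trace (tracking out):
val = 7  # -> val = 7
z = 4  # -> z = 4
val = val << 2  # -> val = 28
out = val & z | val ^ z  # -> out = 28

Answer: 28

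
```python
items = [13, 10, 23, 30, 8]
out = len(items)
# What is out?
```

Answer: 5

Derivation:
Trace (tracking out):
items = [13, 10, 23, 30, 8]  # -> items = [13, 10, 23, 30, 8]
out = len(items)  # -> out = 5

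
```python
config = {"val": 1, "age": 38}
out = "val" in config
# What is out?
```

Answer: True

Derivation:
Trace (tracking out):
config = {'val': 1, 'age': 38}  # -> config = {'val': 1, 'age': 38}
out = 'val' in config  # -> out = True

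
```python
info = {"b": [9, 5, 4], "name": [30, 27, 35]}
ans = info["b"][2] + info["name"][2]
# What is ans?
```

Trace (tracking ans):
info = {'b': [9, 5, 4], 'name': [30, 27, 35]}  # -> info = {'b': [9, 5, 4], 'name': [30, 27, 35]}
ans = info['b'][2] + info['name'][2]  # -> ans = 39

Answer: 39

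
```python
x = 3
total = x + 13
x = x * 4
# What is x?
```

Trace (tracking x):
x = 3  # -> x = 3
total = x + 13  # -> total = 16
x = x * 4  # -> x = 12

Answer: 12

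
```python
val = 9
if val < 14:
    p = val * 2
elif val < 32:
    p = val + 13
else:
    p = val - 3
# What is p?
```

Trace (tracking p):
val = 9  # -> val = 9
if val < 14:  # condition is True
    p = val * 2  # -> p = 18

Answer: 18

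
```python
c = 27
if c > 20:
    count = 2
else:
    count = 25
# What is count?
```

Trace (tracking count):
c = 27  # -> c = 27
if c > 20:  # condition is True
    count = 2  # -> count = 2

Answer: 2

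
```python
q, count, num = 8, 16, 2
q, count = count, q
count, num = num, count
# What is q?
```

Answer: 16

Derivation:
Trace (tracking q):
q, count, num = (8, 16, 2)  # -> q = 8, count = 16, num = 2
q, count = (count, q)  # -> q = 16, count = 8
count, num = (num, count)  # -> count = 2, num = 8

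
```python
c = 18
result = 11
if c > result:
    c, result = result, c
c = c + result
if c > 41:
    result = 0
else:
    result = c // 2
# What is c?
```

Trace (tracking c):
c = 18  # -> c = 18
result = 11  # -> result = 11
if c > result:  # condition is True
    c, result = (result, c)  # -> c = 11, result = 18
c = c + result  # -> c = 29
if c > 41:  # condition is False
else:
    result = c // 2  # -> result = 14

Answer: 29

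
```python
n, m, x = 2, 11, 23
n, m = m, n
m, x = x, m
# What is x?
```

Answer: 2

Derivation:
Trace (tracking x):
n, m, x = (2, 11, 23)  # -> n = 2, m = 11, x = 23
n, m = (m, n)  # -> n = 11, m = 2
m, x = (x, m)  # -> m = 23, x = 2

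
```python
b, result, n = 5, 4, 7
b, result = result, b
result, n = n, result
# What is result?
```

Trace (tracking result):
b, result, n = (5, 4, 7)  # -> b = 5, result = 4, n = 7
b, result = (result, b)  # -> b = 4, result = 5
result, n = (n, result)  # -> result = 7, n = 5

Answer: 7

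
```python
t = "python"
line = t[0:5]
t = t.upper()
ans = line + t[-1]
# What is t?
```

Answer: 'PYTHON'

Derivation:
Trace (tracking t):
t = 'python'  # -> t = 'python'
line = t[0:5]  # -> line = 'pytho'
t = t.upper()  # -> t = 'PYTHON'
ans = line + t[-1]  # -> ans = 'pythoN'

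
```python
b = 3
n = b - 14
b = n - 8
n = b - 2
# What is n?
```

Answer: -21

Derivation:
Trace (tracking n):
b = 3  # -> b = 3
n = b - 14  # -> n = -11
b = n - 8  # -> b = -19
n = b - 2  # -> n = -21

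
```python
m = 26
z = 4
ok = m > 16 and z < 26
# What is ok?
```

Trace (tracking ok):
m = 26  # -> m = 26
z = 4  # -> z = 4
ok = m > 16 and z < 26  # -> ok = True

Answer: True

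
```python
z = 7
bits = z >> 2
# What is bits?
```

Answer: 1

Derivation:
Trace (tracking bits):
z = 7  # -> z = 7
bits = z >> 2  # -> bits = 1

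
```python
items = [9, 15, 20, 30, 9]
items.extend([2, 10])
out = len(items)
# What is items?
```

Trace (tracking items):
items = [9, 15, 20, 30, 9]  # -> items = [9, 15, 20, 30, 9]
items.extend([2, 10])  # -> items = [9, 15, 20, 30, 9, 2, 10]
out = len(items)  # -> out = 7

Answer: [9, 15, 20, 30, 9, 2, 10]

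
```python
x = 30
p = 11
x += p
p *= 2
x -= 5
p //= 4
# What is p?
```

Answer: 5

Derivation:
Trace (tracking p):
x = 30  # -> x = 30
p = 11  # -> p = 11
x += p  # -> x = 41
p *= 2  # -> p = 22
x -= 5  # -> x = 36
p //= 4  # -> p = 5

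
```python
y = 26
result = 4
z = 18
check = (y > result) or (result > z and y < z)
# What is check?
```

Answer: True

Derivation:
Trace (tracking check):
y = 26  # -> y = 26
result = 4  # -> result = 4
z = 18  # -> z = 18
check = y > result or (result > z and y < z)  # -> check = True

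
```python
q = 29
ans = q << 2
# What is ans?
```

Trace (tracking ans):
q = 29  # -> q = 29
ans = q << 2  # -> ans = 116

Answer: 116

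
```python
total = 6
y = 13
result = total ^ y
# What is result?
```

Trace (tracking result):
total = 6  # -> total = 6
y = 13  # -> y = 13
result = total ^ y  # -> result = 11

Answer: 11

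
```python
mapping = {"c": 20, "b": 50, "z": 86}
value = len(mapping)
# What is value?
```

Answer: 3

Derivation:
Trace (tracking value):
mapping = {'c': 20, 'b': 50, 'z': 86}  # -> mapping = {'c': 20, 'b': 50, 'z': 86}
value = len(mapping)  # -> value = 3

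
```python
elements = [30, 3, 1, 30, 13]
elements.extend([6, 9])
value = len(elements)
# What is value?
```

Trace (tracking value):
elements = [30, 3, 1, 30, 13]  # -> elements = [30, 3, 1, 30, 13]
elements.extend([6, 9])  # -> elements = [30, 3, 1, 30, 13, 6, 9]
value = len(elements)  # -> value = 7

Answer: 7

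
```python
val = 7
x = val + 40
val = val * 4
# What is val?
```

Trace (tracking val):
val = 7  # -> val = 7
x = val + 40  # -> x = 47
val = val * 4  # -> val = 28

Answer: 28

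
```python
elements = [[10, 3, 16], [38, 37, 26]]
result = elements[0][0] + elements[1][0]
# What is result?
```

Trace (tracking result):
elements = [[10, 3, 16], [38, 37, 26]]  # -> elements = [[10, 3, 16], [38, 37, 26]]
result = elements[0][0] + elements[1][0]  # -> result = 48

Answer: 48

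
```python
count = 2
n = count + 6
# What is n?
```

Answer: 8

Derivation:
Trace (tracking n):
count = 2  # -> count = 2
n = count + 6  # -> n = 8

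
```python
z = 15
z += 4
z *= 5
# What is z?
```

Answer: 95

Derivation:
Trace (tracking z):
z = 15  # -> z = 15
z += 4  # -> z = 19
z *= 5  # -> z = 95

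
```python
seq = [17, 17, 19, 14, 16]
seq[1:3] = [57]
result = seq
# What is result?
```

Answer: [17, 57, 14, 16]

Derivation:
Trace (tracking result):
seq = [17, 17, 19, 14, 16]  # -> seq = [17, 17, 19, 14, 16]
seq[1:3] = [57]  # -> seq = [17, 57, 14, 16]
result = seq  # -> result = [17, 57, 14, 16]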